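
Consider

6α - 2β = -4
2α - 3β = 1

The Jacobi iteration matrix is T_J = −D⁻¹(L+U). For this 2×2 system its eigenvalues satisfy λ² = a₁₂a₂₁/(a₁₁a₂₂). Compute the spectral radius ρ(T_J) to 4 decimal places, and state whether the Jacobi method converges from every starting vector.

a₁₂a₂₁/(a₁₁a₂₂) = (-2)·(2) / ((6)·(-3)) = 0.222222
ρ = √|0.222222| = √0.222222 = 0.4714
ρ < 1, so Jacobi converges

0.4714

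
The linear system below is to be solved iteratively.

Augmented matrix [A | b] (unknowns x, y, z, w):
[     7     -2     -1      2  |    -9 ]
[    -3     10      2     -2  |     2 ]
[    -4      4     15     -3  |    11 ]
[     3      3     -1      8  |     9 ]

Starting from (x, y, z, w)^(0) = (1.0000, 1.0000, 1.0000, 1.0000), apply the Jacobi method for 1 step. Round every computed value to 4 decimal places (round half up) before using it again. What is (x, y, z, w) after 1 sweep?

(-1.1429, 0.5000, 0.9333, 0.5000)

Iteration 1:
  x = (-9 - (-2)·1.0000 - (-1)·1.0000 - (2)·1.0000) / (7) = -1.1429
  y = (2 - (-3)·1.0000 - (2)·1.0000 - (-2)·1.0000) / (10) = 0.5000
  z = (11 - (-4)·1.0000 - (4)·1.0000 - (-3)·1.0000) / (15) = 0.9333
  w = (9 - (3)·1.0000 - (3)·1.0000 - (-1)·1.0000) / (8) = 0.5000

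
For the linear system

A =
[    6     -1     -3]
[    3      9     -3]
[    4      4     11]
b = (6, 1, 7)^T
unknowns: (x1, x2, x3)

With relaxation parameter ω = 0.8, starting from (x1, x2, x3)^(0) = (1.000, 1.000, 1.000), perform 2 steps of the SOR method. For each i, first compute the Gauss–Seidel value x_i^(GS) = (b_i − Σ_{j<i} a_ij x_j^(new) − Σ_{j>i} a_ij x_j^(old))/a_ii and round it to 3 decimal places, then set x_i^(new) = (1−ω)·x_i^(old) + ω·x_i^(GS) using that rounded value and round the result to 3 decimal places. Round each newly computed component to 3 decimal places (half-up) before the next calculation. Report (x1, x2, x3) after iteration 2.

Iteration 1:
  x1: GS value = (6 - (-1)·1.000 - (-3)·1.000) / (6) = 1.667;  x1 ← (1−ω)·1.000 + ω·1.667 = 1.534
  x2: GS value = (1 - (3)·1.534 - (-3)·1.000) / (9) = -0.067;  x2 ← (1−ω)·1.000 + ω·-0.067 = 0.146
  x3: GS value = (7 - (4)·1.534 - (4)·0.146) / (11) = 0.025;  x3 ← (1−ω)·1.000 + ω·0.025 = 0.220
Iteration 2:
  x1: GS value = (6 - (-1)·0.146 - (-3)·0.220) / (6) = 1.134;  x1 ← (1−ω)·1.534 + ω·1.134 = 1.214
  x2: GS value = (1 - (3)·1.214 - (-3)·0.220) / (9) = -0.220;  x2 ← (1−ω)·0.146 + ω·-0.220 = -0.147
  x3: GS value = (7 - (4)·1.214 - (4)·-0.147) / (11) = 0.248;  x3 ← (1−ω)·0.220 + ω·0.248 = 0.242

(1.214, -0.147, 0.242)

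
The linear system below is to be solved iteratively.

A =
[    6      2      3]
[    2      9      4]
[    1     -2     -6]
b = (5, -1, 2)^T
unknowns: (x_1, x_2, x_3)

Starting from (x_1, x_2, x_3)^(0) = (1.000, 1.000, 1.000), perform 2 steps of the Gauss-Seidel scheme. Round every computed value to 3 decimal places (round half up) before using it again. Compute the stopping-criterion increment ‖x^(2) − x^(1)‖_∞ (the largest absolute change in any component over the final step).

Iteration 1:
  x_1 = (5 - (2)·1.000 - (3)·1.000) / (6) = 0.000
  x_2 = (-1 - (2)·0.000 - (4)·1.000) / (9) = -0.556
  x_3 = (2 - (1)·0.000 - (-2)·-0.556) / (-6) = -0.148
Iteration 2:
  x_1 = (5 - (2)·-0.556 - (3)·-0.148) / (6) = 1.093
  x_2 = (-1 - (2)·1.093 - (4)·-0.148) / (9) = -0.288
  x_3 = (2 - (1)·1.093 - (-2)·-0.288) / (-6) = -0.055
Change: (1.093, 0.268, 0.093) → max |·| = 1.093

1.093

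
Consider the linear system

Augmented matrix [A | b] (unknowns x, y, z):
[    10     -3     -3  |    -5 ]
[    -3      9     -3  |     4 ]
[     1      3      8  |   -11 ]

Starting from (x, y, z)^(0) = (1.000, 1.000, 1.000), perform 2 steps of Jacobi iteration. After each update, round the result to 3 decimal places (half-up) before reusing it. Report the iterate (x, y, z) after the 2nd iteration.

Iteration 1:
  x = (-5 - (-3)·1.000 - (-3)·1.000) / (10) = 0.100
  y = (4 - (-3)·1.000 - (-3)·1.000) / (9) = 1.111
  z = (-11 - (1)·1.000 - (3)·1.000) / (8) = -1.875
Iteration 2:
  x = (-5 - (-3)·1.111 - (-3)·-1.875) / (10) = -0.729
  y = (4 - (-3)·0.100 - (-3)·-1.875) / (9) = -0.147
  z = (-11 - (1)·0.100 - (3)·1.111) / (8) = -1.804

(-0.729, -0.147, -1.804)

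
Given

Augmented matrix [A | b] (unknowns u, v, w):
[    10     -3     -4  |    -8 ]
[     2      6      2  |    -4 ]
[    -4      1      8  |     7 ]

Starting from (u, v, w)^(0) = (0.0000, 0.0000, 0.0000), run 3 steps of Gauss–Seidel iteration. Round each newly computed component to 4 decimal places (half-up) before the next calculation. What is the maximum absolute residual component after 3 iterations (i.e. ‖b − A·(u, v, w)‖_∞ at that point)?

Iteration 1:
  u = (-8 - (-3)·0.0000 - (-4)·0.0000) / (10) = -0.8000
  v = (-4 - (2)·-0.8000 - (2)·0.0000) / (6) = -0.4000
  w = (7 - (-4)·-0.8000 - (1)·-0.4000) / (8) = 0.5250
Iteration 2:
  u = (-8 - (-3)·-0.4000 - (-4)·0.5250) / (10) = -0.7100
  v = (-4 - (2)·-0.7100 - (2)·0.5250) / (6) = -0.6050
  w = (7 - (-4)·-0.7100 - (1)·-0.6050) / (8) = 0.5956
Iteration 3:
  u = (-8 - (-3)·-0.6050 - (-4)·0.5956) / (10) = -0.7433
  v = (-4 - (2)·-0.7433 - (2)·0.5956) / (6) = -0.6174
  w = (7 - (-4)·-0.7433 - (1)·-0.6174) / (8) = 0.5805
Residual b − A·x = (-0.0972, 0.0300, 0.0002); ∞-norm = 0.0972

0.0972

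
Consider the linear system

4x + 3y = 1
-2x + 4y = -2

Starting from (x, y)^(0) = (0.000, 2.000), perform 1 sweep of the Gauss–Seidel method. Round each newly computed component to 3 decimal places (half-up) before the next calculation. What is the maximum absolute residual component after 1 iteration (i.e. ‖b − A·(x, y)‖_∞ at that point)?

9.375

Iteration 1:
  x = (1 - (3)·2.000) / (4) = -1.250
  y = (-2 - (-2)·-1.250) / (4) = -1.125
Residual b − A·x = (9.375, 0.000); ∞-norm = 9.375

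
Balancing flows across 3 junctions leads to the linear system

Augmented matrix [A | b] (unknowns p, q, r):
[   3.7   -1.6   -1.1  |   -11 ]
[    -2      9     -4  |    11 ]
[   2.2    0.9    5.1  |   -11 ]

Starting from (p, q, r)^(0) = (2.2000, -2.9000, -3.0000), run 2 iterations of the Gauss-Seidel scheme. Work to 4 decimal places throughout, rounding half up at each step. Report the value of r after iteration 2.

Iteration 1:
  p = (-11 - (-1.6)·-2.9000 - (-1.1)·-3.0000) / (3.7) = -5.1189
  q = (11 - (-2)·-5.1189 - (-4)·-3.0000) / (9) = -1.2486
  r = (-11 - (2.2)·-5.1189 - (0.9)·-1.2486) / (5.1) = 0.2716
Iteration 2:
  p = (-11 - (-1.6)·-1.2486 - (-1.1)·0.2716) / (3.7) = -3.4322
  q = (11 - (-2)·-3.4322 - (-4)·0.2716) / (9) = 0.5802
  r = (-11 - (2.2)·-3.4322 - (0.9)·0.5802) / (5.1) = -0.7787

-0.7787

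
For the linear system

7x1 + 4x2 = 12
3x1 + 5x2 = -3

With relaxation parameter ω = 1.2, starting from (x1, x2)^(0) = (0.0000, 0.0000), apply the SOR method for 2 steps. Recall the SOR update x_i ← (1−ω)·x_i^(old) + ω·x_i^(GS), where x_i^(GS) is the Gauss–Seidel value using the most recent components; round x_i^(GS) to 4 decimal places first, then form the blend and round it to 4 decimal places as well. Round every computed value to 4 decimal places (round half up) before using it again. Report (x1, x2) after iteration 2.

Iteration 1:
  x1: GS value = (12 - (4)·0.0000) / (7) = 1.7143;  x1 ← (1−ω)·0.0000 + ω·1.7143 = 2.0572
  x2: GS value = (-3 - (3)·2.0572) / (5) = -1.8343;  x2 ← (1−ω)·0.0000 + ω·-1.8343 = -2.2012
Iteration 2:
  x1: GS value = (12 - (4)·-2.2012) / (7) = 2.9721;  x1 ← (1−ω)·2.0572 + ω·2.9721 = 3.1551
  x2: GS value = (-3 - (3)·3.1551) / (5) = -2.4931;  x2 ← (1−ω)·-2.2012 + ω·-2.4931 = -2.5515

(3.1551, -2.5515)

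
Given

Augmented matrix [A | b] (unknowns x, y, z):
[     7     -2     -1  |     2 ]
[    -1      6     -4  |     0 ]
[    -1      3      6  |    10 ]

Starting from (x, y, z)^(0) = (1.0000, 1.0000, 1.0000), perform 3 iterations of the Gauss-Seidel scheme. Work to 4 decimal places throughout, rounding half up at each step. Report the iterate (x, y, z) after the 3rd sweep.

Iteration 1:
  x = (2 - (-2)·1.0000 - (-1)·1.0000) / (7) = 0.7143
  y = (0 - (-1)·0.7143 - (-4)·1.0000) / (6) = 0.7857
  z = (10 - (-1)·0.7143 - (3)·0.7857) / (6) = 1.3929
Iteration 2:
  x = (2 - (-2)·0.7857 - (-1)·1.3929) / (7) = 0.7092
  y = (0 - (-1)·0.7092 - (-4)·1.3929) / (6) = 1.0468
  z = (10 - (-1)·0.7092 - (3)·1.0468) / (6) = 1.2615
Iteration 3:
  x = (2 - (-2)·1.0468 - (-1)·1.2615) / (7) = 0.7650
  y = (0 - (-1)·0.7650 - (-4)·1.2615) / (6) = 0.9685
  z = (10 - (-1)·0.7650 - (3)·0.9685) / (6) = 1.3099

(0.7650, 0.9685, 1.3099)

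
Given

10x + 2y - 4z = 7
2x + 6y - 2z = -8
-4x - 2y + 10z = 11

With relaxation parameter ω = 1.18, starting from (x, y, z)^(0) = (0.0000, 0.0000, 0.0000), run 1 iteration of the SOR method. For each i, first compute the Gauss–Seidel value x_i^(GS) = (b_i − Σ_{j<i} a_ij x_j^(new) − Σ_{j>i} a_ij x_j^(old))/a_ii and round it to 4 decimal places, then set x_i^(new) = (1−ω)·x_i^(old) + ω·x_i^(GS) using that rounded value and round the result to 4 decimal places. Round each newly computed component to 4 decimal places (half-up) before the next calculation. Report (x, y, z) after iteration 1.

(0.8260, -1.8983, 1.2398)

Iteration 1:
  x: GS value = (7 - (2)·0.0000 - (-4)·0.0000) / (10) = 0.7000;  x ← (1−ω)·0.0000 + ω·0.7000 = 0.8260
  y: GS value = (-8 - (2)·0.8260 - (-2)·0.0000) / (6) = -1.6087;  y ← (1−ω)·0.0000 + ω·-1.6087 = -1.8983
  z: GS value = (11 - (-4)·0.8260 - (-2)·-1.8983) / (10) = 1.0507;  z ← (1−ω)·0.0000 + ω·1.0507 = 1.2398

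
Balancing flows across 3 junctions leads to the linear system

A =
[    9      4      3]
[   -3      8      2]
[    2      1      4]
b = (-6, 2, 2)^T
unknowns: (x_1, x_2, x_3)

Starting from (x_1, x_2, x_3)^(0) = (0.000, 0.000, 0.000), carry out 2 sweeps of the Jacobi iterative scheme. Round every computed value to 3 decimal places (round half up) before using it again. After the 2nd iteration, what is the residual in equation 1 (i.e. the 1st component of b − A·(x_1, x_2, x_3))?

0.683

Iteration 1:
  x_1 = (-6 - (4)·0.000 - (3)·0.000) / (9) = -0.667
  x_2 = (2 - (-3)·0.000 - (2)·0.000) / (8) = 0.250
  x_3 = (2 - (2)·0.000 - (1)·0.000) / (4) = 0.500
Iteration 2:
  x_1 = (-6 - (4)·0.250 - (3)·0.500) / (9) = -0.944
  x_2 = (2 - (-3)·-0.667 - (2)·0.500) / (8) = -0.125
  x_3 = (2 - (2)·-0.667 - (1)·0.250) / (4) = 0.771
Residual b − A·x = (0.683, -1.374, 0.929)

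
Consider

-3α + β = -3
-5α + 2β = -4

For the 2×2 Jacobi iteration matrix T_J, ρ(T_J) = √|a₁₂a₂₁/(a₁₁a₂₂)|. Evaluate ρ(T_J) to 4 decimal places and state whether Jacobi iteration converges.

0.9129

a₁₂a₂₁/(a₁₁a₂₂) = (1)·(-5) / ((-3)·(2)) = 0.833333
ρ = √|0.833333| = √0.833333 = 0.9129
ρ < 1, so Jacobi converges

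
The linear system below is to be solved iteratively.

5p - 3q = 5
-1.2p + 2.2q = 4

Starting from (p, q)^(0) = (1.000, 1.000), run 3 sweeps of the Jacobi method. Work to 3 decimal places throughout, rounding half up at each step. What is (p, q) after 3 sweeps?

(2.615, 3.137)

Iteration 1:
  p = (5 - (-3)·1.000) / (5) = 1.600
  q = (4 - (-1.2)·1.000) / (2.2) = 2.364
Iteration 2:
  p = (5 - (-3)·2.364) / (5) = 2.418
  q = (4 - (-1.2)·1.600) / (2.2) = 2.691
Iteration 3:
  p = (5 - (-3)·2.691) / (5) = 2.615
  q = (4 - (-1.2)·2.418) / (2.2) = 3.137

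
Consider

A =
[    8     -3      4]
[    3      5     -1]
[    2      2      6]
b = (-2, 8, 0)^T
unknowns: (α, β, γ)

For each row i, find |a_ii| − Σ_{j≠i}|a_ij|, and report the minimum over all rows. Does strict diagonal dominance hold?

1

row 1: |8| − (3+4) = 1
row 2: |5| − (3+1) = 1
row 3: |6| − (2+2) = 2
minimum over rows = 1 → strictly diagonally dominant (convergence guaranteed)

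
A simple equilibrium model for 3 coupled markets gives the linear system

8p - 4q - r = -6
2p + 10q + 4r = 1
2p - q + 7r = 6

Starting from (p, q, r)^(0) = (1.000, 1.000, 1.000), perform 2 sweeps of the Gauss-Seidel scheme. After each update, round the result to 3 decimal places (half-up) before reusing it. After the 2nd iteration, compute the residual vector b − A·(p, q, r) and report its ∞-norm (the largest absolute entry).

Iteration 1:
  p = (-6 - (-4)·1.000 - (-1)·1.000) / (8) = -0.125
  q = (1 - (2)·-0.125 - (4)·1.000) / (10) = -0.275
  r = (6 - (2)·-0.125 - (-1)·-0.275) / (7) = 0.854
Iteration 2:
  p = (-6 - (-4)·-0.275 - (-1)·0.854) / (8) = -0.781
  q = (1 - (2)·-0.781 - (4)·0.854) / (10) = -0.085
  r = (6 - (2)·-0.781 - (-1)·-0.085) / (7) = 1.068
Residual b − A·x = (0.976, -0.860, 0.001); ∞-norm = 0.976

0.976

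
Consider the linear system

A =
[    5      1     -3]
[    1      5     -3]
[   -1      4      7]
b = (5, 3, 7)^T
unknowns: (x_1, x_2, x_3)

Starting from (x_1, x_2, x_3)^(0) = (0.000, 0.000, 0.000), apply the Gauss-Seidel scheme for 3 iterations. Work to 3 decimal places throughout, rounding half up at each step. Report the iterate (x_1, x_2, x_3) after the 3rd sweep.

Iteration 1:
  x_1 = (5 - (1)·0.000 - (-3)·0.000) / (5) = 1.000
  x_2 = (3 - (1)·1.000 - (-3)·0.000) / (5) = 0.400
  x_3 = (7 - (-1)·1.000 - (4)·0.400) / (7) = 0.914
Iteration 2:
  x_1 = (5 - (1)·0.400 - (-3)·0.914) / (5) = 1.468
  x_2 = (3 - (1)·1.468 - (-3)·0.914) / (5) = 0.855
  x_3 = (7 - (-1)·1.468 - (4)·0.855) / (7) = 0.721
Iteration 3:
  x_1 = (5 - (1)·0.855 - (-3)·0.721) / (5) = 1.262
  x_2 = (3 - (1)·1.262 - (-3)·0.721) / (5) = 0.780
  x_3 = (7 - (-1)·1.262 - (4)·0.780) / (7) = 0.735

(1.262, 0.780, 0.735)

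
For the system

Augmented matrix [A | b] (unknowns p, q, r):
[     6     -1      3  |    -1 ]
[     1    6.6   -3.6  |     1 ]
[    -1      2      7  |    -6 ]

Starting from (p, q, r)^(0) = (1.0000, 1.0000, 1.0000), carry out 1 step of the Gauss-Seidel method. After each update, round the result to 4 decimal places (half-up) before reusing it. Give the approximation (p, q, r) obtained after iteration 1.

(-0.5000, 0.7727, -1.1493)

Iteration 1:
  p = (-1 - (-1)·1.0000 - (3)·1.0000) / (6) = -0.5000
  q = (1 - (1)·-0.5000 - (-3.6)·1.0000) / (6.6) = 0.7727
  r = (-6 - (-1)·-0.5000 - (2)·0.7727) / (7) = -1.1493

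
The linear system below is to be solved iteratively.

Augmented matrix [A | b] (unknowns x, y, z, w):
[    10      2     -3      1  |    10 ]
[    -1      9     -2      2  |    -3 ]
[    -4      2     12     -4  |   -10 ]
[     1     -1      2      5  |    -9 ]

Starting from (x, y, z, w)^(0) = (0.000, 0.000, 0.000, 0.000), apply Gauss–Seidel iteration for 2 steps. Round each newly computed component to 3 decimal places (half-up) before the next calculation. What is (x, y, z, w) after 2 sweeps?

Iteration 1:
  x = (10 - (2)·0.000 - (-3)·0.000 - (1)·0.000) / (10) = 1.000
  y = (-3 - (-1)·1.000 - (-2)·0.000 - (2)·0.000) / (9) = -0.222
  z = (-10 - (-4)·1.000 - (2)·-0.222 - (-4)·0.000) / (12) = -0.463
  w = (-9 - (1)·1.000 - (-1)·-0.222 - (2)·-0.463) / (5) = -1.859
Iteration 2:
  x = (10 - (2)·-0.222 - (-3)·-0.463 - (1)·-1.859) / (10) = 1.091
  y = (-3 - (-1)·1.091 - (-2)·-0.463 - (2)·-1.859) / (9) = 0.098
  z = (-10 - (-4)·1.091 - (2)·0.098 - (-4)·-1.859) / (12) = -1.106
  w = (-9 - (1)·1.091 - (-1)·0.098 - (2)·-1.106) / (5) = -1.556

(1.091, 0.098, -1.106, -1.556)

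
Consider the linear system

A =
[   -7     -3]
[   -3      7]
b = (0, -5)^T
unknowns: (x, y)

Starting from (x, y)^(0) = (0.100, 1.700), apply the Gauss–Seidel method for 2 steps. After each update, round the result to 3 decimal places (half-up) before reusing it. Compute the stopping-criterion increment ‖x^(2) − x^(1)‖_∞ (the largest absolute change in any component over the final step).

Iteration 1:
  x = (0 - (-3)·1.700) / (-7) = -0.729
  y = (-5 - (-3)·-0.729) / (7) = -1.027
Iteration 2:
  x = (0 - (-3)·-1.027) / (-7) = 0.440
  y = (-5 - (-3)·0.440) / (7) = -0.526
Change: (1.169, 0.501) → max |·| = 1.169

1.169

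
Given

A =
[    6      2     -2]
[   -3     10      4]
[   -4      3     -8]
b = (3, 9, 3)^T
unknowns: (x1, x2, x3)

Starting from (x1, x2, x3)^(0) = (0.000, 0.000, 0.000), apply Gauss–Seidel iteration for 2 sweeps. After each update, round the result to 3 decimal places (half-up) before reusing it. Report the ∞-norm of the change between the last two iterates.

0.427

Iteration 1:
  x1 = (3 - (2)·0.000 - (-2)·0.000) / (6) = 0.500
  x2 = (9 - (-3)·0.500 - (4)·0.000) / (10) = 1.050
  x3 = (3 - (-4)·0.500 - (3)·1.050) / (-8) = -0.231
Iteration 2:
  x1 = (3 - (2)·1.050 - (-2)·-0.231) / (6) = 0.073
  x2 = (9 - (-3)·0.073 - (4)·-0.231) / (10) = 1.014
  x3 = (3 - (-4)·0.073 - (3)·1.014) / (-8) = -0.031
Change: (-0.427, -0.036, 0.200) → max |·| = 0.427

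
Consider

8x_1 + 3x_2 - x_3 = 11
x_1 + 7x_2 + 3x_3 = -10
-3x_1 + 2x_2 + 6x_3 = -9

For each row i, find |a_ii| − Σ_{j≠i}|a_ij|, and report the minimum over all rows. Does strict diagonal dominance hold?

1

row 1: |8| − (3+1) = 4
row 2: |7| − (1+3) = 3
row 3: |6| − (3+2) = 1
minimum over rows = 1 → strictly diagonally dominant (convergence guaranteed)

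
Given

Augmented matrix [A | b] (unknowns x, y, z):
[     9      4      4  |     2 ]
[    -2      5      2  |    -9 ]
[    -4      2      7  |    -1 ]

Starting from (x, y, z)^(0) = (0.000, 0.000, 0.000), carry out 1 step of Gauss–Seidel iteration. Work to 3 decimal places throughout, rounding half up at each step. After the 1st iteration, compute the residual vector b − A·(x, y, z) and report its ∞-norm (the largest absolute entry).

Iteration 1:
  x = (2 - (4)·0.000 - (4)·0.000) / (9) = 0.222
  y = (-9 - (-2)·0.222 - (2)·0.000) / (5) = -1.711
  z = (-1 - (-4)·0.222 - (2)·-1.711) / (7) = 0.473
Residual b − A·x = (4.954, -0.947, -0.001); ∞-norm = 4.954

4.954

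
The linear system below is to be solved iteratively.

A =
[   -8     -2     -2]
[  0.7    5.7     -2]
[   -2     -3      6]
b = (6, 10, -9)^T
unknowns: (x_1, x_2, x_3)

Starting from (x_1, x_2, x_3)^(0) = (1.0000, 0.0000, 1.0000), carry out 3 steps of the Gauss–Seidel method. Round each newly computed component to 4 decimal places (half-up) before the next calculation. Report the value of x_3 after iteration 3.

Iteration 1:
  x_1 = (6 - (-2)·0.0000 - (-2)·1.0000) / (-8) = -1.0000
  x_2 = (10 - (0.7)·-1.0000 - (-2)·1.0000) / (5.7) = 2.2281
  x_3 = (-9 - (-2)·-1.0000 - (-3)·2.2281) / (6) = -0.7193
Iteration 2:
  x_1 = (6 - (-2)·2.2281 - (-2)·-0.7193) / (-8) = -1.1272
  x_2 = (10 - (0.7)·-1.1272 - (-2)·-0.7193) / (5.7) = 1.6404
  x_3 = (-9 - (-2)·-1.1272 - (-3)·1.6404) / (6) = -1.0555
Iteration 3:
  x_1 = (6 - (-2)·1.6404 - (-2)·-1.0555) / (-8) = -0.8962
  x_2 = (10 - (0.7)·-0.8962 - (-2)·-1.0555) / (5.7) = 1.4941
  x_3 = (-9 - (-2)·-0.8962 - (-3)·1.4941) / (6) = -1.0517

-1.0517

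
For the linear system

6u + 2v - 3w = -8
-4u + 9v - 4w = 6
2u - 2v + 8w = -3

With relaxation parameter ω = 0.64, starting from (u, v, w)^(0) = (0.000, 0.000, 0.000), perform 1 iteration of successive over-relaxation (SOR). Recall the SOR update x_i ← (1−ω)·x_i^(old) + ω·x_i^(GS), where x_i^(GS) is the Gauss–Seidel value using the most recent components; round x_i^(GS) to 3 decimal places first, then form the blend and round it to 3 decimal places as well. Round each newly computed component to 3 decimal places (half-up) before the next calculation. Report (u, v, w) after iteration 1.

Iteration 1:
  u: GS value = (-8 - (2)·0.000 - (-3)·0.000) / (6) = -1.333;  u ← (1−ω)·0.000 + ω·-1.333 = -0.853
  v: GS value = (6 - (-4)·-0.853 - (-4)·0.000) / (9) = 0.288;  v ← (1−ω)·0.000 + ω·0.288 = 0.184
  w: GS value = (-3 - (2)·-0.853 - (-2)·0.184) / (8) = -0.116;  w ← (1−ω)·0.000 + ω·-0.116 = -0.074

(-0.853, 0.184, -0.074)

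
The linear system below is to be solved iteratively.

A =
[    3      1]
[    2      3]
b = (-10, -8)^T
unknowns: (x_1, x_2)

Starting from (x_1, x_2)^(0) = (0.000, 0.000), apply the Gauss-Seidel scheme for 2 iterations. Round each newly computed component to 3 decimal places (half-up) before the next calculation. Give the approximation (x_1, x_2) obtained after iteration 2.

Iteration 1:
  x_1 = (-10 - (1)·0.000) / (3) = -3.333
  x_2 = (-8 - (2)·-3.333) / (3) = -0.445
Iteration 2:
  x_1 = (-10 - (1)·-0.445) / (3) = -3.185
  x_2 = (-8 - (2)·-3.185) / (3) = -0.543

(-3.185, -0.543)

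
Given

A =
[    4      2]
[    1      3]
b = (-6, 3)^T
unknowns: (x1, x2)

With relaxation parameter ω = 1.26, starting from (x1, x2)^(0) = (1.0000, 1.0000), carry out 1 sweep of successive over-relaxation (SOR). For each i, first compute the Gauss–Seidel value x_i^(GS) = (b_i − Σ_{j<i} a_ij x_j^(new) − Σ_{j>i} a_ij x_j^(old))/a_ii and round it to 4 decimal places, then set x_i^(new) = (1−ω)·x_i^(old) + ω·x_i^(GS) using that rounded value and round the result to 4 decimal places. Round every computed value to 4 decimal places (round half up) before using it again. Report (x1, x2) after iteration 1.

Iteration 1:
  x1: GS value = (-6 - (2)·1.0000) / (4) = -2.0000;  x1 ← (1−ω)·1.0000 + ω·-2.0000 = -2.7800
  x2: GS value = (3 - (1)·-2.7800) / (3) = 1.9267;  x2 ← (1−ω)·1.0000 + ω·1.9267 = 2.1676

(-2.7800, 2.1676)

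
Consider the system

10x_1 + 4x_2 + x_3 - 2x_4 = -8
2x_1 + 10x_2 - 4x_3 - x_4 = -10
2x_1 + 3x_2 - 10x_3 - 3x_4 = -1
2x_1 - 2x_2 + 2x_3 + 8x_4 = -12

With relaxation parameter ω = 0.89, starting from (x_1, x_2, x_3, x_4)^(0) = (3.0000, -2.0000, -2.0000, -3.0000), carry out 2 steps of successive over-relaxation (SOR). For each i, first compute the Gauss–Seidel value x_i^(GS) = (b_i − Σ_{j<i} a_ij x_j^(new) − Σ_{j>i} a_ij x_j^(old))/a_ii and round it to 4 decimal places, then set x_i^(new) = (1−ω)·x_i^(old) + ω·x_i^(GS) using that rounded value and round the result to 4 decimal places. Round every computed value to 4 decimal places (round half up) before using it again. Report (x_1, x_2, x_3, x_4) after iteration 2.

Iteration 1:
  x_1: GS value = (-8 - (4)·-2.0000 - (1)·-2.0000 - (-2)·-3.0000) / (10) = -0.4000;  x_1 ← (1−ω)·3.0000 + ω·-0.4000 = -0.0260
  x_2: GS value = (-10 - (2)·-0.0260 - (-4)·-2.0000 - (-1)·-3.0000) / (10) = -2.0948;  x_2 ← (1−ω)·-2.0000 + ω·-2.0948 = -2.0844
  x_3: GS value = (-1 - (2)·-0.0260 - (3)·-2.0844 - (-3)·-3.0000) / (-10) = 0.3695;  x_3 ← (1−ω)·-2.0000 + ω·0.3695 = 0.1089
  x_4: GS value = (-12 - (2)·-0.0260 - (-2)·-2.0844 - (2)·0.1089) / (8) = -2.0418;  x_4 ← (1−ω)·-3.0000 + ω·-2.0418 = -2.1472
Iteration 2:
  x_1: GS value = (-8 - (4)·-2.0844 - (1)·0.1089 - (-2)·-2.1472) / (10) = -0.4066;  x_1 ← (1−ω)·-0.0260 + ω·-0.4066 = -0.3647
  x_2: GS value = (-10 - (2)·-0.3647 - (-4)·0.1089 - (-1)·-2.1472) / (10) = -1.0982;  x_2 ← (1−ω)·-2.0844 + ω·-1.0982 = -1.2067
  x_3: GS value = (-1 - (2)·-0.3647 - (3)·-1.2067 - (-3)·-2.1472) / (-10) = 0.3092;  x_3 ← (1−ω)·0.1089 + ω·0.3092 = 0.2872
  x_4: GS value = (-12 - (2)·-0.3647 - (-2)·-1.2067 - (2)·0.2872) / (8) = -1.7823;  x_4 ← (1−ω)·-2.1472 + ω·-1.7823 = -1.8224

(-0.3647, -1.2067, 0.2872, -1.8224)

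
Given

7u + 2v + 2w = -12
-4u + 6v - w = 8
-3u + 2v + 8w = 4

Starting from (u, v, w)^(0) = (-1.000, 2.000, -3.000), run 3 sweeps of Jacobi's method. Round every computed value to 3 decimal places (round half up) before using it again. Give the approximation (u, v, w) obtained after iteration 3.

Iteration 1:
  u = (-12 - (2)·2.000 - (2)·-3.000) / (7) = -1.429
  v = (8 - (-4)·-1.000 - (-1)·-3.000) / (6) = 0.167
  w = (4 - (-3)·-1.000 - (2)·2.000) / (8) = -0.375
Iteration 2:
  u = (-12 - (2)·0.167 - (2)·-0.375) / (7) = -1.655
  v = (8 - (-4)·-1.429 - (-1)·-0.375) / (6) = 0.318
  w = (4 - (-3)·-1.429 - (2)·0.167) / (8) = -0.078
Iteration 3:
  u = (-12 - (2)·0.318 - (2)·-0.078) / (7) = -1.783
  v = (8 - (-4)·-1.655 - (-1)·-0.078) / (6) = 0.217
  w = (4 - (-3)·-1.655 - (2)·0.318) / (8) = -0.200

(-1.783, 0.217, -0.200)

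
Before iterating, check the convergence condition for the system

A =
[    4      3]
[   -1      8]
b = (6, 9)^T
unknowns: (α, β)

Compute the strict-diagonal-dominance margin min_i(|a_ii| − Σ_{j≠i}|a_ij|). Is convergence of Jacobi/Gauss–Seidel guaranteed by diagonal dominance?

1

row 1: |4| − (3) = 1
row 2: |8| − (1) = 7
minimum over rows = 1 → strictly diagonally dominant (convergence guaranteed)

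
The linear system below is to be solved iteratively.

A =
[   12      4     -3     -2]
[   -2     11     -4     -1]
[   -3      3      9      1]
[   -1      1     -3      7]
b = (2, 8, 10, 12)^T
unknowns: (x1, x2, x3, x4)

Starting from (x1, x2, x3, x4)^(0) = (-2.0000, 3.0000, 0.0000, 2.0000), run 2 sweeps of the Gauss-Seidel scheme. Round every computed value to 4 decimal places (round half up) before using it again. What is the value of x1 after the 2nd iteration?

Iteration 1:
  x1 = (2 - (4)·3.0000 - (-3)·0.0000 - (-2)·2.0000) / (12) = -0.5000
  x2 = (8 - (-2)·-0.5000 - (-4)·0.0000 - (-1)·2.0000) / (11) = 0.8182
  x3 = (10 - (-3)·-0.5000 - (3)·0.8182 - (1)·2.0000) / (9) = 0.4495
  x4 = (12 - (-1)·-0.5000 - (1)·0.8182 - (-3)·0.4495) / (7) = 1.7186
Iteration 2:
  x1 = (2 - (4)·0.8182 - (-3)·0.4495 - (-2)·1.7186) / (12) = 0.2927
  x2 = (8 - (-2)·0.2927 - (-4)·0.4495 - (-1)·1.7186) / (11) = 1.1002
  x3 = (10 - (-3)·0.2927 - (3)·1.1002 - (1)·1.7186) / (9) = 0.6510
  x4 = (12 - (-1)·0.2927 - (1)·1.1002 - (-3)·0.6510) / (7) = 1.8779

0.2927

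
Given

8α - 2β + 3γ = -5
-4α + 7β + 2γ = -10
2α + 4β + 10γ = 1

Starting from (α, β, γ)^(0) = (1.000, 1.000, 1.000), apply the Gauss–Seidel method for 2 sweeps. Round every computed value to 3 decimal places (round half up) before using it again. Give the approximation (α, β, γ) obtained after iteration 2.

(-1.576, -2.645, 1.473)

Iteration 1:
  α = (-5 - (-2)·1.000 - (3)·1.000) / (8) = -0.750
  β = (-10 - (-4)·-0.750 - (2)·1.000) / (7) = -2.143
  γ = (1 - (2)·-0.750 - (4)·-2.143) / (10) = 1.107
Iteration 2:
  α = (-5 - (-2)·-2.143 - (3)·1.107) / (8) = -1.576
  β = (-10 - (-4)·-1.576 - (2)·1.107) / (7) = -2.645
  γ = (1 - (2)·-1.576 - (4)·-2.645) / (10) = 1.473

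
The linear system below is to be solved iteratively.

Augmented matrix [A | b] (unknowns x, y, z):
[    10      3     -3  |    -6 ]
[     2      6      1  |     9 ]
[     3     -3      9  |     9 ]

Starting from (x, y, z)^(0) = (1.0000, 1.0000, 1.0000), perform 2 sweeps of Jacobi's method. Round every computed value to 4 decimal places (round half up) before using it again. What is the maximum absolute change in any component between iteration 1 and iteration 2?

0.5333

Iteration 1:
  x = (-6 - (3)·1.0000 - (-3)·1.0000) / (10) = -0.6000
  y = (9 - (2)·1.0000 - (1)·1.0000) / (6) = 1.0000
  z = (9 - (3)·1.0000 - (-3)·1.0000) / (9) = 1.0000
Iteration 2:
  x = (-6 - (3)·1.0000 - (-3)·1.0000) / (10) = -0.6000
  y = (9 - (2)·-0.6000 - (1)·1.0000) / (6) = 1.5333
  z = (9 - (3)·-0.6000 - (-3)·1.0000) / (9) = 1.5333
Change: (0.0000, 0.5333, 0.5333) → max |·| = 0.5333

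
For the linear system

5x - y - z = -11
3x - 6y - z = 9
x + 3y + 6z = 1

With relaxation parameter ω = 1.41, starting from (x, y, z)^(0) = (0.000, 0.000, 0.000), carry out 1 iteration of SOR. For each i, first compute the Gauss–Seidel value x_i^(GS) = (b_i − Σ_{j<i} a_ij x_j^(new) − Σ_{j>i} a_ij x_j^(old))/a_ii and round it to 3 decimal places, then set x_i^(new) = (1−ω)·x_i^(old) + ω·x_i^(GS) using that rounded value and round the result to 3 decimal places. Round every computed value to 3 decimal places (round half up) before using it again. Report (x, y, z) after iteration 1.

Iteration 1:
  x: GS value = (-11 - (-1)·0.000 - (-1)·0.000) / (5) = -2.200;  x ← (1−ω)·0.000 + ω·-2.200 = -3.102
  y: GS value = (9 - (3)·-3.102 - (-1)·0.000) / (-6) = -3.051;  y ← (1−ω)·0.000 + ω·-3.051 = -4.302
  z: GS value = (1 - (1)·-3.102 - (3)·-4.302) / (6) = 2.835;  z ← (1−ω)·0.000 + ω·2.835 = 3.997

(-3.102, -4.302, 3.997)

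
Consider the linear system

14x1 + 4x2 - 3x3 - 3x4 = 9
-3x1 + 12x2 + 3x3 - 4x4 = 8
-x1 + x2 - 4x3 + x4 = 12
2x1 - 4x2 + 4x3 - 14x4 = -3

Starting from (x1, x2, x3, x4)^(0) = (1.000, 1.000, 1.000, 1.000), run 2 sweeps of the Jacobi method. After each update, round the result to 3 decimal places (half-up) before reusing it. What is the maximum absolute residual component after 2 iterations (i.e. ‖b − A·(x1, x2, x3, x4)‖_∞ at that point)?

Iteration 1:
  x1 = (9 - (4)·1.000 - (-3)·1.000 - (-3)·1.000) / (14) = 0.786
  x2 = (8 - (-3)·1.000 - (3)·1.000 - (-4)·1.000) / (12) = 1.000
  x3 = (12 - (-1)·1.000 - (1)·1.000 - (1)·1.000) / (-4) = -2.750
  x4 = (-3 - (2)·1.000 - (-4)·1.000 - (4)·1.000) / (-14) = 0.357
Iteration 2:
  x1 = (9 - (4)·1.000 - (-3)·-2.750 - (-3)·0.357) / (14) = -0.156
  x2 = (8 - (-3)·0.786 - (3)·-2.750 - (-4)·0.357) / (12) = 1.670
  x3 = (12 - (-1)·0.786 - (1)·1.000 - (1)·0.357) / (-4) = -2.857
  x4 = (-3 - (2)·0.786 - (-4)·1.000 - (4)·-2.750) / (-14) = -0.745
Residual b − A·x = (-6.302, -6.917, -0.509, 4.990); ∞-norm = 6.917

6.917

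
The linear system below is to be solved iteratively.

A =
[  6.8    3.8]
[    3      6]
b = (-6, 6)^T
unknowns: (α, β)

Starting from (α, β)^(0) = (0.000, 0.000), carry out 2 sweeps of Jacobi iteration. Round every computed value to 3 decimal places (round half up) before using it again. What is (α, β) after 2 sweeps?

Iteration 1:
  α = (-6 - (3.8)·0.000) / (6.8) = -0.882
  β = (6 - (3)·0.000) / (6) = 1.000
Iteration 2:
  α = (-6 - (3.8)·1.000) / (6.8) = -1.441
  β = (6 - (3)·-0.882) / (6) = 1.441

(-1.441, 1.441)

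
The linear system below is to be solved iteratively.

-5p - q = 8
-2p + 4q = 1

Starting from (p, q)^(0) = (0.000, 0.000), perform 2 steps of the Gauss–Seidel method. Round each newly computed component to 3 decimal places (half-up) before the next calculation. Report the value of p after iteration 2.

Iteration 1:
  p = (8 - (-1)·0.000) / (-5) = -1.600
  q = (1 - (-2)·-1.600) / (4) = -0.550
Iteration 2:
  p = (8 - (-1)·-0.550) / (-5) = -1.490
  q = (1 - (-2)·-1.490) / (4) = -0.495

-1.490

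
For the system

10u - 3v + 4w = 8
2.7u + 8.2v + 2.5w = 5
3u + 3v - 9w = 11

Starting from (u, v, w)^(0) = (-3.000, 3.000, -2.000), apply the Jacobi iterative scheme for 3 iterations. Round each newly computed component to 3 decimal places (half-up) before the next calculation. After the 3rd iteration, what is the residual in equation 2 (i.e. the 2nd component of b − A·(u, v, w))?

Iteration 1:
  u = (8 - (-3)·3.000 - (4)·-2.000) / (10) = 2.500
  v = (5 - (2.7)·-3.000 - (2.5)·-2.000) / (8.2) = 2.207
  w = (11 - (3)·-3.000 - (3)·3.000) / (-9) = -1.222
Iteration 2:
  u = (8 - (-3)·2.207 - (4)·-1.222) / (10) = 1.951
  v = (5 - (2.7)·2.500 - (2.5)·-1.222) / (8.2) = 0.159
  w = (11 - (3)·2.500 - (3)·2.207) / (-9) = 0.347
Iteration 3:
  u = (8 - (-3)·0.159 - (4)·0.347) / (10) = 0.709
  v = (5 - (2.7)·1.951 - (2.5)·0.347) / (8.2) = -0.138
  w = (11 - (3)·1.951 - (3)·0.159) / (-9) = -0.519
Residual b − A·x = (2.572, 5.515, 4.616)

5.515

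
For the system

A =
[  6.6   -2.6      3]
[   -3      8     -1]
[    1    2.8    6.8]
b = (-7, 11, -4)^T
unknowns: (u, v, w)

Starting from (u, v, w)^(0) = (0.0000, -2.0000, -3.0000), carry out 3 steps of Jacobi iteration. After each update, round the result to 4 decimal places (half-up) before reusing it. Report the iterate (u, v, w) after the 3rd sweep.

Iteration 1:
  u = (-7 - (-2.6)·-2.0000 - (3)·-3.0000) / (6.6) = -0.4848
  v = (11 - (-3)·0.0000 - (-1)·-3.0000) / (8) = 1.0000
  w = (-4 - (1)·0.0000 - (2.8)·-2.0000) / (6.8) = 0.2353
Iteration 2:
  u = (-7 - (-2.6)·1.0000 - (3)·0.2353) / (6.6) = -0.7736
  v = (11 - (-3)·-0.4848 - (-1)·0.2353) / (8) = 1.2226
  w = (-4 - (1)·-0.4848 - (2.8)·1.0000) / (6.8) = -0.9287
Iteration 3:
  u = (-7 - (-2.6)·1.2226 - (3)·-0.9287) / (6.6) = -0.1568
  v = (11 - (-3)·-0.7736 - (-1)·-0.9287) / (8) = 0.9688
  w = (-4 - (1)·-0.7736 - (2.8)·1.2226) / (6.8) = -0.9779

(-0.1568, 0.9688, -0.9779)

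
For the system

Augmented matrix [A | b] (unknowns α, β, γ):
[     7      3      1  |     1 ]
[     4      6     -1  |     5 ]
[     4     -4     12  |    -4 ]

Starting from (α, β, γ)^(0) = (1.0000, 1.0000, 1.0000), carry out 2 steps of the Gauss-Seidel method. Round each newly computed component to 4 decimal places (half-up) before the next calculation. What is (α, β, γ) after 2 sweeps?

(-0.4422, 1.1678, 0.2033)

Iteration 1:
  α = (1 - (3)·1.0000 - (1)·1.0000) / (7) = -0.4286
  β = (5 - (4)·-0.4286 - (-1)·1.0000) / (6) = 1.2857
  γ = (-4 - (4)·-0.4286 - (-4)·1.2857) / (12) = 0.2381
Iteration 2:
  α = (1 - (3)·1.2857 - (1)·0.2381) / (7) = -0.4422
  β = (5 - (4)·-0.4422 - (-1)·0.2381) / (6) = 1.1678
  γ = (-4 - (4)·-0.4422 - (-4)·1.1678) / (12) = 0.2033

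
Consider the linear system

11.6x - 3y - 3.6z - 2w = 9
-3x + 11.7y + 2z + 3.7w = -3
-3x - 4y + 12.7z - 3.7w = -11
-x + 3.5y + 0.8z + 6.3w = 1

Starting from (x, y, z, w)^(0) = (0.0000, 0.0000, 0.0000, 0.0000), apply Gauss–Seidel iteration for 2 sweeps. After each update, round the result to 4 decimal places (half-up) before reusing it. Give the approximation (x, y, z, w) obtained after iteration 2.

Iteration 1:
  x = (9 - (-3)·0.0000 - (-3.6)·0.0000 - (-2)·0.0000) / (11.6) = 0.7759
  y = (-3 - (-3)·0.7759 - (2)·0.0000 - (3.7)·0.0000) / (11.7) = -0.0575
  z = (-11 - (-3)·0.7759 - (-4)·-0.0575 - (-3.7)·0.0000) / (12.7) = -0.7010
  w = (1 - (-1)·0.7759 - (3.5)·-0.0575 - (0.8)·-0.7010) / (6.3) = 0.4028
Iteration 2:
  x = (9 - (-3)·-0.0575 - (-3.6)·-0.7010 - (-2)·0.4028) / (11.6) = 0.6129
  y = (-3 - (-3)·0.6129 - (2)·-0.7010 - (3.7)·0.4028) / (11.7) = -0.1068
  z = (-11 - (-3)·0.6129 - (-4)·-0.1068 - (-3.7)·0.4028) / (12.7) = -0.6376
  w = (1 - (-1)·0.6129 - (3.5)·-0.1068 - (0.8)·-0.6376) / (6.3) = 0.3963

(0.6129, -0.1068, -0.6376, 0.3963)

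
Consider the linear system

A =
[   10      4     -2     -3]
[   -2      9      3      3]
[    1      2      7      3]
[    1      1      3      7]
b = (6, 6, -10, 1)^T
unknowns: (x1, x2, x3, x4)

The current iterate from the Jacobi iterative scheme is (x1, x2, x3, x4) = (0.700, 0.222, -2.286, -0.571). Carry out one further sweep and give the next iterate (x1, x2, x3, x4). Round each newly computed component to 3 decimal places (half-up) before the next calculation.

One sweep:
  x1 = (6 - (4)·0.222 - (-2)·-2.286 - (-3)·-0.571) / (10) = -0.117
  x2 = (6 - (-2)·0.700 - (3)·-2.286 - (3)·-0.571) / (9) = 1.775
  x3 = (-10 - (1)·0.700 - (2)·0.222 - (3)·-0.571) / (7) = -1.347
  x4 = (1 - (1)·0.700 - (1)·0.222 - (3)·-2.286) / (7) = 0.991

(-0.117, 1.775, -1.347, 0.991)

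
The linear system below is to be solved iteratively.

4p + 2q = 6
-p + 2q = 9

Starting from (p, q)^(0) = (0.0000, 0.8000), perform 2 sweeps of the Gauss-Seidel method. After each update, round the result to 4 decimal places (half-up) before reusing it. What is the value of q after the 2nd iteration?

3.9875

Iteration 1:
  p = (6 - (2)·0.8000) / (4) = 1.1000
  q = (9 - (-1)·1.1000) / (2) = 5.0500
Iteration 2:
  p = (6 - (2)·5.0500) / (4) = -1.0250
  q = (9 - (-1)·-1.0250) / (2) = 3.9875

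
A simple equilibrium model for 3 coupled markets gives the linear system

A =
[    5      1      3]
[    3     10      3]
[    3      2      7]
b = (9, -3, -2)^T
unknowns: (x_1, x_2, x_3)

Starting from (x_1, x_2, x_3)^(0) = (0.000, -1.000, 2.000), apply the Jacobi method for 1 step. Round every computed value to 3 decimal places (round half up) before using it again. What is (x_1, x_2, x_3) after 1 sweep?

Iteration 1:
  x_1 = (9 - (1)·-1.000 - (3)·2.000) / (5) = 0.800
  x_2 = (-3 - (3)·0.000 - (3)·2.000) / (10) = -0.900
  x_3 = (-2 - (3)·0.000 - (2)·-1.000) / (7) = 0.000

(0.800, -0.900, 0.000)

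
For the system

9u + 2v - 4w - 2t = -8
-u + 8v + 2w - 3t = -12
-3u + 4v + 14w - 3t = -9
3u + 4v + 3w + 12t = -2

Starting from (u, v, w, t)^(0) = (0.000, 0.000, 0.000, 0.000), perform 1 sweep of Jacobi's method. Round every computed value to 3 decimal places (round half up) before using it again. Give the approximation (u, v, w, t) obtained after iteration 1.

(-0.889, -1.500, -0.643, -0.167)

Iteration 1:
  u = (-8 - (2)·0.000 - (-4)·0.000 - (-2)·0.000) / (9) = -0.889
  v = (-12 - (-1)·0.000 - (2)·0.000 - (-3)·0.000) / (8) = -1.500
  w = (-9 - (-3)·0.000 - (4)·0.000 - (-3)·0.000) / (14) = -0.643
  t = (-2 - (3)·0.000 - (4)·0.000 - (3)·0.000) / (12) = -0.167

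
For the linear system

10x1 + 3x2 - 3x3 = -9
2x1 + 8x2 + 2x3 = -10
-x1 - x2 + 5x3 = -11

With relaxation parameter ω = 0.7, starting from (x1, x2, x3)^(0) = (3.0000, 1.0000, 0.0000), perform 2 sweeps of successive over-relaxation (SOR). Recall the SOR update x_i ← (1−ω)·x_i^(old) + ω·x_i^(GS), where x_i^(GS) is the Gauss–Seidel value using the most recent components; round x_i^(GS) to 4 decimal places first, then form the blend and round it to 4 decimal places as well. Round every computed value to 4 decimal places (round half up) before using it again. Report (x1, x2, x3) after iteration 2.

(-0.8279, -0.6234, -2.2273)

Iteration 1:
  x1: GS value = (-9 - (3)·1.0000 - (-3)·0.0000) / (10) = -1.2000;  x1 ← (1−ω)·3.0000 + ω·-1.2000 = 0.0600
  x2: GS value = (-10 - (2)·0.0600 - (2)·0.0000) / (8) = -1.2650;  x2 ← (1−ω)·1.0000 + ω·-1.2650 = -0.5855
  x3: GS value = (-11 - (-1)·0.0600 - (-1)·-0.5855) / (5) = -2.3051;  x3 ← (1−ω)·0.0000 + ω·-2.3051 = -1.6136
Iteration 2:
  x1: GS value = (-9 - (3)·-0.5855 - (-3)·-1.6136) / (10) = -1.2084;  x1 ← (1−ω)·0.0600 + ω·-1.2084 = -0.8279
  x2: GS value = (-10 - (2)·-0.8279 - (2)·-1.6136) / (8) = -0.6396;  x2 ← (1−ω)·-0.5855 + ω·-0.6396 = -0.6234
  x3: GS value = (-11 - (-1)·-0.8279 - (-1)·-0.6234) / (5) = -2.4903;  x3 ← (1−ω)·-1.6136 + ω·-2.4903 = -2.2273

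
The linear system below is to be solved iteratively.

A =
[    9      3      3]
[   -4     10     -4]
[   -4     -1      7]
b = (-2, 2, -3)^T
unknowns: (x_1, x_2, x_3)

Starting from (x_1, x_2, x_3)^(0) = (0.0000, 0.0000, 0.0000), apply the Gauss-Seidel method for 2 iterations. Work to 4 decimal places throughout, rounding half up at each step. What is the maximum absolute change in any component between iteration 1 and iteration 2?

Iteration 1:
  x_1 = (-2 - (3)·0.0000 - (3)·0.0000) / (9) = -0.2222
  x_2 = (2 - (-4)·-0.2222 - (-4)·0.0000) / (10) = 0.1111
  x_3 = (-3 - (-4)·-0.2222 - (-1)·0.1111) / (7) = -0.5397
Iteration 2:
  x_1 = (-2 - (3)·0.1111 - (3)·-0.5397) / (9) = -0.0794
  x_2 = (2 - (-4)·-0.0794 - (-4)·-0.5397) / (10) = -0.0476
  x_3 = (-3 - (-4)·-0.0794 - (-1)·-0.0476) / (7) = -0.4807
Change: (0.1428, -0.1587, 0.0590) → max |·| = 0.1587

0.1587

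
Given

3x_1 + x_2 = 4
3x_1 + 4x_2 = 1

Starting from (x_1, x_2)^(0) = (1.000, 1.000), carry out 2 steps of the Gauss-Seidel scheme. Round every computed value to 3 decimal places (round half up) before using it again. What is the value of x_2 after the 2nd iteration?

Iteration 1:
  x_1 = (4 - (1)·1.000) / (3) = 1.000
  x_2 = (1 - (3)·1.000) / (4) = -0.500
Iteration 2:
  x_1 = (4 - (1)·-0.500) / (3) = 1.500
  x_2 = (1 - (3)·1.500) / (4) = -0.875

-0.875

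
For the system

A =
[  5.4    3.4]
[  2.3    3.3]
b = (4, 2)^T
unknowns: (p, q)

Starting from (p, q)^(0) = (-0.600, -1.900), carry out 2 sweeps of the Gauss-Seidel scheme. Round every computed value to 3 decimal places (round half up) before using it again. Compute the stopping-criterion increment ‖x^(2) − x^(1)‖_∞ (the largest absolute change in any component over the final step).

0.728

Iteration 1:
  p = (4 - (3.4)·-1.900) / (5.4) = 1.937
  q = (2 - (2.3)·1.937) / (3.3) = -0.744
Iteration 2:
  p = (4 - (3.4)·-0.744) / (5.4) = 1.209
  q = (2 - (2.3)·1.209) / (3.3) = -0.237
Change: (-0.728, 0.507) → max |·| = 0.728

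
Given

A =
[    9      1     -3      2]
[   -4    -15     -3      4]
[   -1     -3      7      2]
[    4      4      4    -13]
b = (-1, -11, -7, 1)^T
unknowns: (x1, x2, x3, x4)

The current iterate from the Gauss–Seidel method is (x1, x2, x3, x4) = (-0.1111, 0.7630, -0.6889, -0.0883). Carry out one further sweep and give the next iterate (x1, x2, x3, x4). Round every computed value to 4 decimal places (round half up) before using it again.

One sweep:
  x1 = (-1 - (1)·0.7630 - (-3)·-0.6889 - (2)·-0.0883) / (9) = -0.4059
  x2 = (-11 - (-4)·-0.4059 - (-3)·-0.6889 - (4)·-0.0883) / (-15) = 0.9558
  x3 = (-7 - (-1)·-0.4059 - (-3)·0.9558 - (2)·-0.0883) / (7) = -0.6231
  x4 = (1 - (4)·-0.4059 - (4)·0.9558 - (4)·-0.6231) / (-13) = -0.0994

(-0.4059, 0.9558, -0.6231, -0.0994)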